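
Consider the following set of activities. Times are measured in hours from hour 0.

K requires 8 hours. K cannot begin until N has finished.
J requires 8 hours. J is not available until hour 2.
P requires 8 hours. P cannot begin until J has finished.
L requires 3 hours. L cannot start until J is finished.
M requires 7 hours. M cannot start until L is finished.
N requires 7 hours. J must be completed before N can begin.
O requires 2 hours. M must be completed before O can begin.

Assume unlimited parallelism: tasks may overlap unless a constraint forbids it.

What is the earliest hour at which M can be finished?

After its own release at hour 2, J can start at hour 2 and finishes at hour 10.
L cannot begin until J (finishes hour 10). It runs from hour 10 to 10 + 3 = hour 13.
M waits on L (finishes hour 13), so it starts at hour 13 and finishes at 13 + 7 = hour 20.

20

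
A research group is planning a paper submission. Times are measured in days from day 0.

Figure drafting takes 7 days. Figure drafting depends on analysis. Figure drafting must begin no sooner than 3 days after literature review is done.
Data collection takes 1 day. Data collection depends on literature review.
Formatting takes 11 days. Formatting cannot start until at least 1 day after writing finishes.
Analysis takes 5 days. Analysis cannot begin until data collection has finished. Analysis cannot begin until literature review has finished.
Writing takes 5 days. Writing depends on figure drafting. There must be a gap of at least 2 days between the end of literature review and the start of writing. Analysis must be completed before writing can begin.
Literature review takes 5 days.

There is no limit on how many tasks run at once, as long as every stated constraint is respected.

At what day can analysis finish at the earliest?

Literature review has no prerequisites, so it starts at day 0 and finishes at day 5.
Data collection cannot begin until literature review (finishes day 5). It runs from day 5 to 5 + 1 = day 6.
Analysis cannot start until data collection (finishes day 6); literature review (finishes day 5). The controlling bound is day 6, so analysis finishes at 6 + 5 = day 11.

11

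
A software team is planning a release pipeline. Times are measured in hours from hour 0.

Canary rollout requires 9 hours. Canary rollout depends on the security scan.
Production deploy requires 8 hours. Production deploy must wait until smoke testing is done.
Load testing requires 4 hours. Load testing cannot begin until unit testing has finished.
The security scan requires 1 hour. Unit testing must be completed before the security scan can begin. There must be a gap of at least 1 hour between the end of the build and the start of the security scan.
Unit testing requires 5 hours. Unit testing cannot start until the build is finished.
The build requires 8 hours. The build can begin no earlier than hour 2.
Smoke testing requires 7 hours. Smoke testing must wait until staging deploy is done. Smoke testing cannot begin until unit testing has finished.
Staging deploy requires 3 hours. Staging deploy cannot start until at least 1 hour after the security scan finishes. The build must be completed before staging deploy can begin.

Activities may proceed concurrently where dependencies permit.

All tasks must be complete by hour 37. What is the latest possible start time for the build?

To finish by hour 37, production deploy (duration 8) must start no later than hour 29.
Smoke testing feeds into production deploy (must start by hour 29); so smoke testing must finish by hour 29 and therefore start by hour 22.
Staging deploy has to be done before smoke testing (must start by hour 22). That means finishing by hour 22, i.e. starting by 22 − 3 = hour 19.
To finish by hour 37, canary rollout (duration 9) must start no later than hour 28.
The security scan must finish in time for staging deploy (must start by hour 19, minus 1-hour gap → hour 18); canary rollout (must start by hour 28). The tightest is hour 18, so the security scan must start by 18 − 1 = hour 17.
Load testing has no dependents, so it just needs to finish by hour 37. Starting by 37 − 4 = hour 33 achieves that.
For unit testing: the security scan (must start by hour 17); smoke testing (must start by hour 22); load testing (must start by hour 33). The most restrictive is hour 17; with a 5-hour duration, unit testing must start by hour 12.
The build has several dependents: unit testing (must start by hour 12); the security scan (must start by hour 17, minus 1-hour gap → hour 16); staging deploy (must start by hour 19). The earliest of those limits is hour 12, so the build must start by 12 − 8 = hour 4.

4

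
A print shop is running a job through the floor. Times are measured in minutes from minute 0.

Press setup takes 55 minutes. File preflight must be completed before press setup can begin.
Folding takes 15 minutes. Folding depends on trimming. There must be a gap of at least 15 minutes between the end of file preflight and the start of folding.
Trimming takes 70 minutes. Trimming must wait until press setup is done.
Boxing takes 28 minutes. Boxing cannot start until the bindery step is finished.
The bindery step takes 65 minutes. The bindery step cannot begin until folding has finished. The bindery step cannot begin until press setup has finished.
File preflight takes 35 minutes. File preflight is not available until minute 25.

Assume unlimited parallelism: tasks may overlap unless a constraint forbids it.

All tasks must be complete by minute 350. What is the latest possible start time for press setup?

Boxing has no dependents, so it just needs to finish by minute 350. Starting by 350 − 28 = minute 322 achieves that.
The bindery step has to be done before boxing (must start by minute 322). That means finishing by minute 322, i.e. starting by 322 − 65 = minute 257.
Folding feeds into the bindery step (must start by minute 257); so folding must finish by minute 257 and therefore start by minute 242.
Trimming feeds into folding (must start by minute 242); so trimming must finish by minute 242 and therefore start by minute 172.
For press setup: trimming (must start by minute 172); the bindery step (must start by minute 257). The most restrictive is minute 172; with a 55-minute duration, press setup must start by minute 117.

117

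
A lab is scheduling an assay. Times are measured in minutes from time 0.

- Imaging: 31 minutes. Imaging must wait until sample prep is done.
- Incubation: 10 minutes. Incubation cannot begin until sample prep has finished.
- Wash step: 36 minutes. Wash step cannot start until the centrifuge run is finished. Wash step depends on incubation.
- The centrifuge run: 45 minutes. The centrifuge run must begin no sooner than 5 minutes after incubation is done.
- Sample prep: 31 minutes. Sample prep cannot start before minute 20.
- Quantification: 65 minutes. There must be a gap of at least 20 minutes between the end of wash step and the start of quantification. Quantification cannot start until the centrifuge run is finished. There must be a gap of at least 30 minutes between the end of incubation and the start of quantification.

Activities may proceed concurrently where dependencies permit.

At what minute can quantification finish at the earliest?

232

Sample prep waits on its own release at minute 20, so it starts at minute 20 and finishes at 20 + 31 = minute 51.
Incubation waits on sample prep (finishes minute 51), so it starts at minute 51 and finishes at 51 + 10 = minute 61.
The centrifuge run waits on incubation (finishes minute 61, plus 5-minute gap → minute 66), so it starts at minute 66 and finishes at 66 + 45 = minute 111.
Wash step cannot start until the centrifuge run (finishes minute 111); incubation (finishes minute 61). The controlling bound is minute 111, so wash step finishes at 111 + 36 = minute 147.
Quantification cannot start until wash step (finishes minute 147, plus 20-minute gap → minute 167); the centrifuge run (finishes minute 111); incubation (finishes minute 61, plus 30-minute gap → minute 91). The controlling bound is minute 167, so quantification finishes at 167 + 65 = minute 232.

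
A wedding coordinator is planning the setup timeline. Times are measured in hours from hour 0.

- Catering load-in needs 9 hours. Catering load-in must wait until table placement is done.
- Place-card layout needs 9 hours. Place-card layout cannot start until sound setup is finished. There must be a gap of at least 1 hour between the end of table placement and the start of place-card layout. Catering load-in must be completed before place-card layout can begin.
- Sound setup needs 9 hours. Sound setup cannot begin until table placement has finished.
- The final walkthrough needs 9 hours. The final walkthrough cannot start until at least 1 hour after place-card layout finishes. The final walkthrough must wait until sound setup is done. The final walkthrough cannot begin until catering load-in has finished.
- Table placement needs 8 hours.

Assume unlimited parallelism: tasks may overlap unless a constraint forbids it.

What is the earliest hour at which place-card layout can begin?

17

Table placement can start immediately at hour 0; it finishes at hour 8.
Catering load-in waits on table placement (finishes hour 8), so it starts at hour 8 and finishes at 8 + 9 = hour 17.
After table placement (finishes hour 8), sound setup can start at hour 8 and finishes at hour 17.
Place-card layout waits on sound setup (finishes hour 17); table placement (finishes hour 8, plus 1-hour gap → hour 9); catering load-in (finishes hour 17). The latest of these is hour 17, which is the earliest place-card layout can start.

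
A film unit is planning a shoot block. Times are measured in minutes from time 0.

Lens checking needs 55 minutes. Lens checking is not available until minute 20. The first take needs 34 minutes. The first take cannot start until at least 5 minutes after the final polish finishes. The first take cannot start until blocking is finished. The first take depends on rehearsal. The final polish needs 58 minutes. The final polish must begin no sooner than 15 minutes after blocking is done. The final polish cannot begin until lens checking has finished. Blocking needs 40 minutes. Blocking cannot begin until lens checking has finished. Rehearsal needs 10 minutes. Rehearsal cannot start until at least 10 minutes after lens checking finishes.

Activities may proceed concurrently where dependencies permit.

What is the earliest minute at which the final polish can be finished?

188

Lens checking waits on its own release at minute 20, so it starts at minute 20 and finishes at 20 + 55 = minute 75.
Blocking cannot begin until lens checking (finishes minute 75). It runs from minute 75 to 75 + 40 = minute 115.
The final polish has to wait for blocking (finishes minute 115, plus 15-minute gap → minute 130); lens checking (finishes minute 75). The latest of these is minute 130, so the final polish runs minute 130 to 130 + 58 = minute 188.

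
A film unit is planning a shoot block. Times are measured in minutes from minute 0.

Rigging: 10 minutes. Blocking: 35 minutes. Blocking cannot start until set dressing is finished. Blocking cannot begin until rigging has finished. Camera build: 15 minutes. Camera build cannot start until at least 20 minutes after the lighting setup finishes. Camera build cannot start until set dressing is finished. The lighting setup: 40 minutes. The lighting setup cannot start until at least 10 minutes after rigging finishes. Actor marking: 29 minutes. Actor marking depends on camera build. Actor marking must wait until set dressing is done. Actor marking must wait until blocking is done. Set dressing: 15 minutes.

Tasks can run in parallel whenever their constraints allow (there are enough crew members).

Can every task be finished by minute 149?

Nothing blocks set dressing, so it runs from minute 0 to minute 15.
Rigging can start immediately at minute 0; it finishes at minute 10.
Blocking needs all of set dressing (finishes minute 15); rigging (finishes minute 10). That puts its earliest start at minute 15; it finishes at 15 + 35 = minute 50.
The lighting setup waits on rigging (finishes minute 10, plus 10-minute gap → minute 20), so it starts at minute 20 and finishes at 20 + 40 = minute 60.
Camera build has to wait for the lighting setup (finishes minute 60, plus 20-minute gap → minute 80); set dressing (finishes minute 15). The latest of these is minute 80, so camera build runs minute 80 to 80 + 15 = minute 95.
Actor marking cannot start until camera build (finishes minute 95); set dressing (finishes minute 15); blocking (finishes minute 50). The controlling bound is minute 95, so actor marking finishes at 95 + 29 = minute 124.
Every task is finished by minute 124, which is no later than the deadline of 149, so the schedule is feasible.

Yes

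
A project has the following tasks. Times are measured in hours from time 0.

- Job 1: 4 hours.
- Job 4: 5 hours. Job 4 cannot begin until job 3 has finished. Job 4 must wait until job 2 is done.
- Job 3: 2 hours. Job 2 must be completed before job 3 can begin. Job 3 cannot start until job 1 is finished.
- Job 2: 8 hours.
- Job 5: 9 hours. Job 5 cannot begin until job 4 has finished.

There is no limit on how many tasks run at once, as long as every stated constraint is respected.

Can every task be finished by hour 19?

No

Job 2 can start immediately at hour 0; it finishes at hour 8.
Job 1 has no prerequisites, so it starts at hour 0 and finishes at hour 4.
Job 3 cannot start until job 2 (finishes hour 8); job 1 (finishes hour 4). The controlling bound is hour 8, so job 3 finishes at 8 + 2 = hour 10.
Job 4 has to wait for job 3 (finishes hour 10); job 2 (finishes hour 8). The latest of these is hour 10, so job 4 runs hour 10 to 10 + 5 = hour 15.
Job 5 cannot begin until job 4 (finishes hour 15). It runs from hour 15 to 15 + 9 = hour 24.
The earliest everything can be done is hour 24, which is after the deadline of 19, so it is not possible.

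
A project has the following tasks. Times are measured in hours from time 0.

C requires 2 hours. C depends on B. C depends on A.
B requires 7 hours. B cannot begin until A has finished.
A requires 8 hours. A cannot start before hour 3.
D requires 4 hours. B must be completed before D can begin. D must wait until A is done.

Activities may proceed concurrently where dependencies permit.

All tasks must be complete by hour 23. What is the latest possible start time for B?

To finish by hour 23, C (duration 2) must start no later than hour 21.
D has no dependents, so it just needs to finish by hour 23. Starting by 23 − 4 = hour 19 achieves that.
B must finish in time for C (must start by hour 21); D (must start by hour 19). The tightest is hour 19, so B must start by 19 − 7 = hour 12.

12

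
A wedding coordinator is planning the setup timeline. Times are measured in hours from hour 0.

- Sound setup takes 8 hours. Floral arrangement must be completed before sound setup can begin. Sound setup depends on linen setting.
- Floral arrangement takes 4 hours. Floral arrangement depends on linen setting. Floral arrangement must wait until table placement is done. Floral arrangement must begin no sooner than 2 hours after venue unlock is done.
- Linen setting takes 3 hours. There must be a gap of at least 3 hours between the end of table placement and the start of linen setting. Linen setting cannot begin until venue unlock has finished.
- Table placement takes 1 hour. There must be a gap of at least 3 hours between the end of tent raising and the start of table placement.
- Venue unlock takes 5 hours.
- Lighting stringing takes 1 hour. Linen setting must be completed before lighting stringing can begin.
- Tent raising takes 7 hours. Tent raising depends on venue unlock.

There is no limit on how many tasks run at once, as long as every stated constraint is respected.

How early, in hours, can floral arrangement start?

Nothing blocks venue unlock, so it runs from hour 0 to hour 5.
Tent raising cannot begin until venue unlock (finishes hour 5). It runs from hour 5 to 5 + 7 = hour 12.
After tent raising (finishes hour 12, plus 3-hour gap → hour 15), table placement can start at hour 15 and finishes at hour 16.
Linen setting has to wait for table placement (finishes hour 16, plus 3-hour gap → hour 19); venue unlock (finishes hour 5). The latest of these is hour 19, so linen setting runs hour 19 to 19 + 3 = hour 22.
Floral arrangement waits on linen setting (finishes hour 22); table placement (finishes hour 16); venue unlock (finishes hour 5, plus 2-hour gap → hour 7). The latest of these is hour 22, which is the earliest floral arrangement can start.

22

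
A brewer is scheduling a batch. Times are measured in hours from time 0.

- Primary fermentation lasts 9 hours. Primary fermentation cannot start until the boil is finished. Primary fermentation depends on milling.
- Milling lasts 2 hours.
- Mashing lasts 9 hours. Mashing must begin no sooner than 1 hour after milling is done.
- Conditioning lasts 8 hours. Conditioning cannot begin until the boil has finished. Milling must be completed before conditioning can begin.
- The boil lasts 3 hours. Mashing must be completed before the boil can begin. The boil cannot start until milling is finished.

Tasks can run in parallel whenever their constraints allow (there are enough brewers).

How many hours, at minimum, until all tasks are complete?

Milling has no prerequisites, so it starts at hour 0 and finishes at hour 2.
Mashing waits on milling (finishes hour 2, plus 1-hour gap → hour 3), so it starts at hour 3 and finishes at 3 + 9 = hour 12.
The boil has to wait for mashing (finishes hour 12); milling (finishes hour 2). The latest of these is hour 12, so the boil runs hour 12 to 12 + 3 = hour 15.
For conditioning: the boil (finishes hour 15); milling (finishes hour 2). Taking the maximum gives a start of hour 15, and it finishes at 15 + 8 = hour 23.
Primary fermentation cannot start until the boil (finishes hour 15); milling (finishes hour 2). The controlling bound is hour 15, so primary fermentation finishes at 15 + 9 = hour 24.
All tasks are finished once the last one completes. Finish times: Milling at 2, Mashing at 12, The boil at 15, Primary fermentation at 24, Conditioning at 23. The latest is hour 24.

24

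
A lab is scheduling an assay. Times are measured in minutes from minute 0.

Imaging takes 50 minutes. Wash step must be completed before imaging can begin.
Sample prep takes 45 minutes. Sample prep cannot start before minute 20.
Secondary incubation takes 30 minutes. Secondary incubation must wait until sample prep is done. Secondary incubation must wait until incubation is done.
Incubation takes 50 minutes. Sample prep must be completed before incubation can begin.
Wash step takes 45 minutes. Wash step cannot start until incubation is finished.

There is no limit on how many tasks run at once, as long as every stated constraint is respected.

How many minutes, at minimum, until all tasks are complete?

210

After its own release at minute 20, sample prep can start at minute 20 and finishes at minute 65.
Incubation cannot begin until sample prep (finishes minute 65). It runs from minute 65 to 65 + 50 = minute 115.
Secondary incubation needs all of sample prep (finishes minute 65); incubation (finishes minute 115). That puts its earliest start at minute 115; it finishes at 115 + 30 = minute 145.
After incubation (finishes minute 115), wash step can start at minute 115 and finishes at minute 160.
After wash step (finishes minute 160), imaging can start at minute 160 and finishes at minute 210.
All tasks are finished once the last one completes. Finish times: Sample prep at 65, Incubation at 115, Wash step at 160, Secondary incubation at 145, Imaging at 210. The latest is minute 210.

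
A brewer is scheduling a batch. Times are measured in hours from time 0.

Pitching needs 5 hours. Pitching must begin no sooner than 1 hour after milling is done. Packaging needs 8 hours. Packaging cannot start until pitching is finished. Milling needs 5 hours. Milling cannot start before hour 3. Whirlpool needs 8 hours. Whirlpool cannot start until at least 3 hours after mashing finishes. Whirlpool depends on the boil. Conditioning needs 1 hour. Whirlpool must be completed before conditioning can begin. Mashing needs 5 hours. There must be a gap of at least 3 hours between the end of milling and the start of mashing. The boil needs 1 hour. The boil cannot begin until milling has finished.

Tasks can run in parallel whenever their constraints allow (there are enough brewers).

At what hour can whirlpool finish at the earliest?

27

After its own release at hour 3, milling can start at hour 3 and finishes at hour 8.
The boil cannot begin until milling (finishes hour 8). It runs from hour 8 to 8 + 1 = hour 9.
Mashing waits on milling (finishes hour 8, plus 3-hour gap → hour 11), so it starts at hour 11 and finishes at 11 + 5 = hour 16.
Whirlpool has to wait for mashing (finishes hour 16, plus 3-hour gap → hour 19); the boil (finishes hour 9). The latest of these is hour 19, so whirlpool runs hour 19 to 19 + 8 = hour 27.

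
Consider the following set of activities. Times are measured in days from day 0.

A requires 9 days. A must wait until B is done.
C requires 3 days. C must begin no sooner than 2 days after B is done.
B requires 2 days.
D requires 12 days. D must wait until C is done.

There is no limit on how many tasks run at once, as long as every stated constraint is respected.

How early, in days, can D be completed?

B has no prerequisites, so it starts at day 0 and finishes at day 2.
After B (finishes day 2, plus 2-day gap → day 4), C can start at day 4 and finishes at day 7.
D cannot begin until C (finishes day 7). It runs from day 7 to 7 + 12 = day 19.

19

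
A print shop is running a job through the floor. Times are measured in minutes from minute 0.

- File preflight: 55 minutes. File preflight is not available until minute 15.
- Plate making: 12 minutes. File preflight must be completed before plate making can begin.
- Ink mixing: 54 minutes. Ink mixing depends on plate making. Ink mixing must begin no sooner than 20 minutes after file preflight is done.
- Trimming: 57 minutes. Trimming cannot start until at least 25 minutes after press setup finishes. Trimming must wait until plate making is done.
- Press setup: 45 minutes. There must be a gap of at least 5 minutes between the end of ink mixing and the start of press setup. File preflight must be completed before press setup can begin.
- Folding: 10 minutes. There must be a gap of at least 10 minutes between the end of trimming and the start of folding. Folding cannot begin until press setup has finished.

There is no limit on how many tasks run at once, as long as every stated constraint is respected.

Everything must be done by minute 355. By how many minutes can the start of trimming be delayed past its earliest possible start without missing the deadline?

After its own release at minute 15, file preflight can start at minute 15 and finishes at minute 70.
Plate making waits on file preflight (finishes minute 70), so it starts at minute 70 and finishes at 70 + 12 = minute 82.
Ink mixing has to wait for plate making (finishes minute 82); file preflight (finishes minute 70, plus 20-minute gap → minute 90). The latest of these is minute 90, so ink mixing runs minute 90 to 90 + 54 = minute 144.
Press setup needs all of ink mixing (finishes minute 144, plus 5-minute gap → minute 149); file preflight (finishes minute 70). That puts its earliest start at minute 149; it finishes at 149 + 45 = minute 194.
For trimming: press setup (finishes minute 194, plus 25-minute gap → minute 219); plate making (finishes minute 82). Taking the maximum gives a start of minute 219, and it finishes at 219 + 57 = minute 276.

Working backward from the deadline:
Folding has no dependents, so it just needs to finish by minute 355. Starting by 355 − 10 = minute 345 achieves that.
Trimming feeds into folding (must start by minute 345, minus 10-minute gap → minute 335); so trimming must finish by minute 335 and therefore start by minute 278.
So trimming can start as early as minute 219 and as late as minute 278, giving 278 − 219 = 59 minutes of slack.

59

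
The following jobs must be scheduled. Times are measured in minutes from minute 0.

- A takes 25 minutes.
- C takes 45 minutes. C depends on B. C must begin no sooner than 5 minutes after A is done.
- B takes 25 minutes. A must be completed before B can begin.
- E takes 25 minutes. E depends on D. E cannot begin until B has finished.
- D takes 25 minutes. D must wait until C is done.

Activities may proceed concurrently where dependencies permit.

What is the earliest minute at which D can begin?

Nothing blocks A, so it runs from minute 0 to minute 25.
B cannot begin until A (finishes minute 25). It runs from minute 25 to 25 + 25 = minute 50.
C cannot start until B (finishes minute 50); A (finishes minute 25, plus 5-minute gap → minute 30). The controlling bound is minute 50, so C finishes at 50 + 45 = minute 95.
D waits on C (finishes minute 95), so the earliest it can start is minute 95.

95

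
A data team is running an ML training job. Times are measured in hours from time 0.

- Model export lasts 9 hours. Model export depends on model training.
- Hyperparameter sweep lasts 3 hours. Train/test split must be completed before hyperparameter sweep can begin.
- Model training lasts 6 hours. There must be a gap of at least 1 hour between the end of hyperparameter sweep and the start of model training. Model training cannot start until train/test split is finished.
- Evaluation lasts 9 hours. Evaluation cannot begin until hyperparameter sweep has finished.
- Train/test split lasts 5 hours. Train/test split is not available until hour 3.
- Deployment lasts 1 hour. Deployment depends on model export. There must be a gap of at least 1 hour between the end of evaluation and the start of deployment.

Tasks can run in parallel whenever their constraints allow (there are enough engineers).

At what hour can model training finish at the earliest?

18

After its own release at hour 3, train/test split can start at hour 3 and finishes at hour 8.
After train/test split (finishes hour 8), hyperparameter sweep can start at hour 8 and finishes at hour 11.
For model training: hyperparameter sweep (finishes hour 11, plus 1-hour gap → hour 12); train/test split (finishes hour 8). Taking the maximum gives a start of hour 12, and it finishes at 12 + 6 = hour 18.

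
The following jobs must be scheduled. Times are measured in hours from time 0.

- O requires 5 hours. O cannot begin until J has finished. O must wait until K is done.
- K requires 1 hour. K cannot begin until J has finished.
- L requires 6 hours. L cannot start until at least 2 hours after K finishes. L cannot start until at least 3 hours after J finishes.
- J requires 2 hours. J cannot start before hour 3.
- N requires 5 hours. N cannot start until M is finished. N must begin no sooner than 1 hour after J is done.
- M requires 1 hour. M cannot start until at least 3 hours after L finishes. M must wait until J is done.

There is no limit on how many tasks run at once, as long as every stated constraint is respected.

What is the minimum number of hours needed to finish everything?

J cannot begin until its own release at hour 3. It runs from hour 3 to 3 + 2 = hour 5.
K waits on J (finishes hour 5), so it starts at hour 5 and finishes at 5 + 1 = hour 6.
For O: J (finishes hour 5); K (finishes hour 6). Taking the maximum gives a start of hour 6, and it finishes at 6 + 5 = hour 11.
For L: K (finishes hour 6, plus 2-hour gap → hour 8); J (finishes hour 5, plus 3-hour gap → hour 8). Taking the maximum gives a start of hour 8, and it finishes at 8 + 6 = hour 14.
M cannot start until L (finishes hour 14, plus 3-hour gap → hour 17); J (finishes hour 5). The controlling bound is hour 17, so M finishes at 17 + 1 = hour 18.
For N: M (finishes hour 18); J (finishes hour 5, plus 1-hour gap → hour 6). Taking the maximum gives a start of hour 18, and it finishes at 18 + 5 = hour 23.
All tasks are finished once the last one completes. Finish times: J at 5, K at 6, L at 14, M at 18, N at 23, O at 11. The latest is hour 23.

23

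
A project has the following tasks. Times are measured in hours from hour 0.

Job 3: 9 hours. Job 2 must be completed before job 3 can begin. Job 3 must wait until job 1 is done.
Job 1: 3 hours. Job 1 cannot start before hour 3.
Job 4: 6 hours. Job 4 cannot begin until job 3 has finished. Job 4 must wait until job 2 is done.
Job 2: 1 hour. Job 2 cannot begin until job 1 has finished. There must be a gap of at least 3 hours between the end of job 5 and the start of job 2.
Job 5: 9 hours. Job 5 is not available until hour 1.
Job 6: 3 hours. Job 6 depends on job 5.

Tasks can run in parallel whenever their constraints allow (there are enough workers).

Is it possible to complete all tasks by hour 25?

No

Job 5 waits on its own release at hour 1, so it starts at hour 1 and finishes at 1 + 9 = hour 10.
Job 6 waits on job 5 (finishes hour 10), so it starts at hour 10 and finishes at 10 + 3 = hour 13.
Job 1 cannot begin until its own release at hour 3. It runs from hour 3 to 3 + 3 = hour 6.
For job 2: job 1 (finishes hour 6); job 5 (finishes hour 10, plus 3-hour gap → hour 13). Taking the maximum gives a start of hour 13, and it finishes at 13 + 1 = hour 14.
Job 3 has to wait for job 2 (finishes hour 14); job 1 (finishes hour 6). The latest of these is hour 14, so job 3 runs hour 14 to 14 + 9 = hour 23.
Job 4 has to wait for job 3 (finishes hour 23); job 2 (finishes hour 14). The latest of these is hour 23, so job 4 runs hour 23 to 23 + 6 = hour 29.
The earliest everything can be done is hour 29, which is after the deadline of 25, so it is not possible.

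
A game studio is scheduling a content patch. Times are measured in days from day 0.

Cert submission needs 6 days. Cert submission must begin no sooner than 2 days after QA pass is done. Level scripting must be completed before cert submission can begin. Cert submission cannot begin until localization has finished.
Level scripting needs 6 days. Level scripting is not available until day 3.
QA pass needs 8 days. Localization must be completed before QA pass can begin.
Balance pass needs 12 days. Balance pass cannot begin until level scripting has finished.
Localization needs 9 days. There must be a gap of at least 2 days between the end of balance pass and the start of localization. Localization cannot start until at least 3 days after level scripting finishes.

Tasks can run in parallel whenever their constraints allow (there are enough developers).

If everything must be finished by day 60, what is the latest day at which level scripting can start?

15

To finish by day 60, cert submission (duration 6) must start no later than day 54.
QA pass feeds into cert submission (must start by day 54, minus 2-day gap → day 52); so QA pass must finish by day 52 and therefore start by day 44.
For localization: QA pass (must start by day 44); cert submission (must start by day 54). The most restrictive is day 44; with a 9-day duration, localization must start by day 35.
Balance pass has to be done before localization (must start by day 35, minus 2-day gap → day 33). That means finishing by day 33, i.e. starting by 33 − 12 = day 21.
Level scripting has several dependents: balance pass (must start by day 21); localization (must start by day 35, minus 3-day gap → day 32); cert submission (must start by day 54). The earliest of those limits is day 21, so level scripting must start by 21 − 6 = day 15.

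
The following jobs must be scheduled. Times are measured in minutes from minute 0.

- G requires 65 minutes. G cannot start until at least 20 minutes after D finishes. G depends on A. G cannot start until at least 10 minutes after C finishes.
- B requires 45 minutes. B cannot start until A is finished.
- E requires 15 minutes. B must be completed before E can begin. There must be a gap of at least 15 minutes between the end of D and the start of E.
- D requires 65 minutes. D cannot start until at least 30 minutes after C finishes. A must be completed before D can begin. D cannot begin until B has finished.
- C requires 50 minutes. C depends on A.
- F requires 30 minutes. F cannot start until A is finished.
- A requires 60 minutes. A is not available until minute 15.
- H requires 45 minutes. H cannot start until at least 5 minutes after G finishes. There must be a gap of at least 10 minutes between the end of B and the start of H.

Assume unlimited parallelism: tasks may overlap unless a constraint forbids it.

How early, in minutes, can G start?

240

A cannot begin until its own release at minute 15. It runs from minute 15 to 15 + 60 = minute 75.
C waits on A (finishes minute 75), so it starts at minute 75 and finishes at 75 + 50 = minute 125.
B waits on A (finishes minute 75), so it starts at minute 75 and finishes at 75 + 45 = minute 120.
D needs all of C (finishes minute 125, plus 30-minute gap → minute 155); A (finishes minute 75); B (finishes minute 120). That puts its earliest start at minute 155; it finishes at 155 + 65 = minute 220.
G waits on D (finishes minute 220, plus 20-minute gap → minute 240); A (finishes minute 75); C (finishes minute 125, plus 10-minute gap → minute 135). The latest of these is minute 240, which is the earliest G can start.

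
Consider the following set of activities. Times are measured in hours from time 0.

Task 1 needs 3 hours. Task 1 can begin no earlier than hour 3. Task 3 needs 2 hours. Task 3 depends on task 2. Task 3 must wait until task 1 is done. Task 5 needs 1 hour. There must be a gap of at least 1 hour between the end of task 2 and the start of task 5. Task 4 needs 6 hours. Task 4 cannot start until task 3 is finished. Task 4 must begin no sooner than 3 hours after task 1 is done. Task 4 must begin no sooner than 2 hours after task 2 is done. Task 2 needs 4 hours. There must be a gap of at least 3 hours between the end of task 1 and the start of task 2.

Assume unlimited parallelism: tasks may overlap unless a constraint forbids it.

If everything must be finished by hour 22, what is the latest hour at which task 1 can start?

4

Task 4 has no dependents, so it just needs to finish by hour 22. Starting by 22 − 6 = hour 16 achieves that.
Since task 4 (must start by hour 16) depends on it, task 3 must finish by hour 16. Backing off its 2-hour duration gives a latest start of hour 14.
Task 5 must finish by hour 22; it takes 1 hour, so it must start by 22 − 1 = hour 21.
For task 2: task 3 (must start by hour 14); task 4 (must start by hour 16, minus 2-hour gap → hour 14); task 5 (must start by hour 21, minus 1-hour gap → hour 20). The most restrictive is hour 14; with a 4-hour duration, task 2 must start by hour 10.
Task 1 has several dependents: task 2 (must start by hour 10, minus 3-hour gap → hour 7); task 3 (must start by hour 14); task 4 (must start by hour 16, minus 3-hour gap → hour 13). The earliest of those limits is hour 7, so task 1 must start by 7 − 3 = hour 4.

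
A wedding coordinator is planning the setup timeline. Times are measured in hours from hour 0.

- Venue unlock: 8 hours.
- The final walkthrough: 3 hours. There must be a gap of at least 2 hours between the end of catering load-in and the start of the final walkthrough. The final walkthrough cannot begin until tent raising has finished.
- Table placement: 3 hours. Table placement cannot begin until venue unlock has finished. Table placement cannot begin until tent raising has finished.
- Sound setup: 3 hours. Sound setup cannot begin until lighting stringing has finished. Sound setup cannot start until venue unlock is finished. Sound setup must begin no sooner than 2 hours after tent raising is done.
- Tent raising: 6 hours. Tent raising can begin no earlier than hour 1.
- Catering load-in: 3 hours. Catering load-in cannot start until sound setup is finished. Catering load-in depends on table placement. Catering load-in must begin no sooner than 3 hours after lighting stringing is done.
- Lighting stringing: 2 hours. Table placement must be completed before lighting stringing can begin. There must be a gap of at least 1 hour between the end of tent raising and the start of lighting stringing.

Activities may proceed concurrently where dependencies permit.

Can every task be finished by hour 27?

Yes

Tent raising waits on its own release at hour 1, so it starts at hour 1 and finishes at 1 + 6 = hour 7.
Nothing blocks venue unlock, so it runs from hour 0 to hour 8.
Table placement needs all of venue unlock (finishes hour 8); tent raising (finishes hour 7). That puts its earliest start at hour 8; it finishes at 8 + 3 = hour 11.
Lighting stringing cannot start until table placement (finishes hour 11); tent raising (finishes hour 7, plus 1-hour gap → hour 8). The controlling bound is hour 11, so lighting stringing finishes at 11 + 2 = hour 13.
Sound setup has to wait for lighting stringing (finishes hour 13); venue unlock (finishes hour 8); tent raising (finishes hour 7, plus 2-hour gap → hour 9). The latest of these is hour 13, so sound setup runs hour 13 to 13 + 3 = hour 16.
For catering load-in: sound setup (finishes hour 16); table placement (finishes hour 11); lighting stringing (finishes hour 13, plus 3-hour gap → hour 16). Taking the maximum gives a start of hour 16, and it finishes at 16 + 3 = hour 19.
The final walkthrough has to wait for catering load-in (finishes hour 19, plus 2-hour gap → hour 21); tent raising (finishes hour 7). The latest of these is hour 21, so the final walkthrough runs hour 21 to 21 + 3 = hour 24.
Every task is finished by hour 24, which is no later than the deadline of 27, so the schedule is feasible.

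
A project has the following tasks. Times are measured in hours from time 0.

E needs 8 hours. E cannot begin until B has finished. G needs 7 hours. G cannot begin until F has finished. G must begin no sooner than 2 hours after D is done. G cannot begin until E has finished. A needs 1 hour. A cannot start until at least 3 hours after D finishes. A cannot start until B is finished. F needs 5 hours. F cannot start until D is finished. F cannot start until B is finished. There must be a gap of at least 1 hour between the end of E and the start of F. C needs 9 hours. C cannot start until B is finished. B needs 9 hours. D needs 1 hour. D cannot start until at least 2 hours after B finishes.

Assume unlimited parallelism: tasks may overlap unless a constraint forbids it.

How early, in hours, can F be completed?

B can start immediately at hour 0; it finishes at hour 9.
After B (finishes hour 9), E can start at hour 9 and finishes at hour 17.
D waits on B (finishes hour 9, plus 2-hour gap → hour 11), so it starts at hour 11 and finishes at 11 + 1 = hour 12.
For F: D (finishes hour 12); B (finishes hour 9); E (finishes hour 17, plus 1-hour gap → hour 18). Taking the maximum gives a start of hour 18, and it finishes at 18 + 5 = hour 23.

23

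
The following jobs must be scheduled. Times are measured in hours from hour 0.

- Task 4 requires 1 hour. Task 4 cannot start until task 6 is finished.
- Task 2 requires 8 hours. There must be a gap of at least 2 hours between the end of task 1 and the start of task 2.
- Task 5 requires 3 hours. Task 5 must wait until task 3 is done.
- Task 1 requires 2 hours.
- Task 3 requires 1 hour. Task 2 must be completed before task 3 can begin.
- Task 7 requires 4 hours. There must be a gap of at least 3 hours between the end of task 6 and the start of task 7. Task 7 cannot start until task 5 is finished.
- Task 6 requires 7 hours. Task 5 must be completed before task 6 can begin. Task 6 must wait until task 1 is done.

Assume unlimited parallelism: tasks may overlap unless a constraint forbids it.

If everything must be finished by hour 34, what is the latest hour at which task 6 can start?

20

To finish by hour 34, task 4 (duration 1) must start no later than hour 33.
Nothing follows task 7; the deadline of hour 34 is its only limit. It must start by 34 − 4 = hour 30.
Task 6 feeds task 4 (must start by hour 33); task 7 (must start by hour 30, minus 3-hour gap → hour 27). Taking the minimum, task 6 must finish by hour 27 and start by 27 − 7 = hour 20.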